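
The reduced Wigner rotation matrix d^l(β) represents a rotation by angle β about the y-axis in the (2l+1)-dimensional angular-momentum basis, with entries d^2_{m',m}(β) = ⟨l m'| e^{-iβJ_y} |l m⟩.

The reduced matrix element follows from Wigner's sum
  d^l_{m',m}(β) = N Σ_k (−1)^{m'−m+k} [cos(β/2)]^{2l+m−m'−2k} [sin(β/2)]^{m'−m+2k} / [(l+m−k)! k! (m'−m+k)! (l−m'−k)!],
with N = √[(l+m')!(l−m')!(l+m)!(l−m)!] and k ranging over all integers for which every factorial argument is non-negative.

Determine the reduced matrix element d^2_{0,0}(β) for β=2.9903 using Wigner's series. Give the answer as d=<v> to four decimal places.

d=0.9659

d^2_{0,0}(β=2.9903) via Wigner's sum:
Half-angle: c=0.075574, s=0.997140. N=√(2·2·2·2)=4.000000
k∈{0,1,2} keeps every argument non-negative
  k=0: (−1)^0·4.0000/(4)·0.0756^4·0.9971^0 = +0.000033
  k=1: (−1)^1·4.0000/(1)·0.0756^2·0.9971^2 = -0.022715
  k=2: (−1)^2·4.0000/(4)·0.0756^0·0.9971^4 = +0.988610
d^2_{0,0}(2.9903) = +0.000033 -0.022715 +0.988610 = +0.965927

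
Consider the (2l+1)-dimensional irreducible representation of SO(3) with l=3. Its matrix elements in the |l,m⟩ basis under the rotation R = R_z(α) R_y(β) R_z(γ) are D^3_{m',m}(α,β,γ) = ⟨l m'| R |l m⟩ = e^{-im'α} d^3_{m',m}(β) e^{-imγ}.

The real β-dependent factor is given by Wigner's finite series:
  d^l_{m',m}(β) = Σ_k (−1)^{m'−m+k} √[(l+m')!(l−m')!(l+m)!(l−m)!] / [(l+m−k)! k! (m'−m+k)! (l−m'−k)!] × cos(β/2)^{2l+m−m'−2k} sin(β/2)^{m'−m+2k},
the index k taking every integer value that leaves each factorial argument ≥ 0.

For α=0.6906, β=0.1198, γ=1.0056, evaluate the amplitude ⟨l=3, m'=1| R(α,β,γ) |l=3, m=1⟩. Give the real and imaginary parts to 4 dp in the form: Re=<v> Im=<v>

Re=-0.1202 Im=-0.9534

D^3_{1,1}(0.6906,0.1198,1.0056) = e^{-i·1·0.6906}·d^3_{1,1}(0.1198)·e^{-i·1·1.0056}. Compute d first:
Half-angle: c=0.998207, s=0.059864. N=√(24·2·24·2)=48.000000
k: max(0,(1)−(1))=0 … min(3+(1),3−(1))=2
  k=0: (−1)^0·48.0000/(48)·0.9982^6·0.0599^0 = +0.989287
  k=1: (−1)^1·48.0000/(6)·0.9982^4·0.0599^2 = -0.028465
  k=2: (−1)^2·48.0000/(8)·0.9982^2·0.0599^4 = +0.000077
d^3_{1,1}(0.1198) = +0.989287 -0.028465 +0.000077 = +0.960899
D = (+0.770864-0.637000i)·(+0.960899)·(+0.535582-0.844483i) = -0.120185-0.953354i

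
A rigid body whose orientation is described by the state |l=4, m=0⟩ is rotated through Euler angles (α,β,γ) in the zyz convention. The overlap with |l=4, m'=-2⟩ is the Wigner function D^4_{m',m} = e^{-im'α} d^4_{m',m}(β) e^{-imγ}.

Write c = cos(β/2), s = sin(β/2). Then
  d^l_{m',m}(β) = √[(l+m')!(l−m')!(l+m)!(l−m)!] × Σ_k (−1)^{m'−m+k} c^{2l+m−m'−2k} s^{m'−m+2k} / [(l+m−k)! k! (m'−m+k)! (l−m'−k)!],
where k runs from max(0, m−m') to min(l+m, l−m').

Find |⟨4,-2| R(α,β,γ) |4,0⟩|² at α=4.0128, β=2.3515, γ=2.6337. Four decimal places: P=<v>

D^4_{-2,0}(4.0128,2.3515,2.6337) = e^{-i·-2·4.0128}·d^4_{-2,0}(2.3515)·e^{-i·0·2.6337}. Compute d first:
Half-angle: c=0.384851, s=0.922979. N=√(2·720·24·24)=910.735966
k∈{2,3,4} keeps every argument non-negative
  k=2: (−1)^0·910.7360/(96)·0.3849^6·0.9230^2 = +0.026258
  k=3: (−1)^1·910.7360/(36)·0.3849^4·0.9230^4 = -0.402742
  k=4: (−1)^2·910.7360/(96)·0.3849^2·0.9230^6 = +0.868673
d^4_{-2,0}(2.3515) = +0.026258 -0.402742 +0.868673 = +0.492189
|D^4_{-2,0}|² = |d^4_{-2,0}(β)|² = (+0.492189)² = 0.242250 (the z-rotation phases have unit modulus)

P=0.2423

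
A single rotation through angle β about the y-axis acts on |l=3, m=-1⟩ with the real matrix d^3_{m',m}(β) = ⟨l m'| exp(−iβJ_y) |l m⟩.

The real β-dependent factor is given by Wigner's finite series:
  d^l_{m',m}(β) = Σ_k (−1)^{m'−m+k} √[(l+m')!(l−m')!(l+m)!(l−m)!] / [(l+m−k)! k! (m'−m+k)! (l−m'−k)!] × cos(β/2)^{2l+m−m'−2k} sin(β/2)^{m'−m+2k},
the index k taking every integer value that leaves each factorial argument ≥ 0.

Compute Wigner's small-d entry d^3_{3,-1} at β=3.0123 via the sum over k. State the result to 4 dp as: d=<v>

d^3_{3,-1}(β=3.0123) via Wigner's sum:
With c≡cos(β/2)=0.064601 and s≡sin(β/2)=0.997911, N=[720·1·2·24]^{1/2}=185.903201
k: max(0,(-1)−(3))=0 … min(3+(-1),3−(3))=0
  k=0: (−1)^4·185.9032/(48)·0.0646^2·0.9979^4 = +0.016029
d^3_{3,-1}(3.0123) = +0.016029

d=0.0160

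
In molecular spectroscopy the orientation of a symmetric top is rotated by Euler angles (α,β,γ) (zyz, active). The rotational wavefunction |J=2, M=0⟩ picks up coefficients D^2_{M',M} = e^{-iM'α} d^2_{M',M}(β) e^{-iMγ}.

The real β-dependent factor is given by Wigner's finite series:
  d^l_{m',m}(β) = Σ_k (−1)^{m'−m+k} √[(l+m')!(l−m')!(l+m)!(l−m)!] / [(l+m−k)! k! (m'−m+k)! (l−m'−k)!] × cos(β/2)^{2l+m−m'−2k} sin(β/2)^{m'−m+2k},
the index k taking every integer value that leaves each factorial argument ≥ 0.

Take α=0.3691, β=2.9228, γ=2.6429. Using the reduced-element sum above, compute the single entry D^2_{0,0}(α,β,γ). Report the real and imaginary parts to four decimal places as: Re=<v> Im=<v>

First d^2_{0,0}(β=2.9228), then the phase factors e^{-i(0)α} and e^{-i(0)γ}:
With c≡cos(β/2)=0.109178 and s≡sin(β/2)=0.994022, N=[2·2·2·2]^{1/2}=4.000000
The bounds max(0,m−m')=0 and min(l+m,l−m')=2 give 3 terms
  k=0: (−1)^0·4.0000/(4)·0.1092^4·0.9940^0 = +0.000142
  k=1: (−1)^1·4.0000/(1)·0.1092^2·0.9940^2 = -0.047111
  k=2: (−1)^2·4.0000/(4)·0.1092^0·0.9940^4 = +0.976302
d^2_{0,0}(2.9228) = +0.000142 -0.047111 +0.976302 = +0.929333
D = (+1.000000+0.000000i)·(+0.929333)·(+1.000000+0.000000i) = +0.929333+0.000000i

Re=0.9293 Im=0.0000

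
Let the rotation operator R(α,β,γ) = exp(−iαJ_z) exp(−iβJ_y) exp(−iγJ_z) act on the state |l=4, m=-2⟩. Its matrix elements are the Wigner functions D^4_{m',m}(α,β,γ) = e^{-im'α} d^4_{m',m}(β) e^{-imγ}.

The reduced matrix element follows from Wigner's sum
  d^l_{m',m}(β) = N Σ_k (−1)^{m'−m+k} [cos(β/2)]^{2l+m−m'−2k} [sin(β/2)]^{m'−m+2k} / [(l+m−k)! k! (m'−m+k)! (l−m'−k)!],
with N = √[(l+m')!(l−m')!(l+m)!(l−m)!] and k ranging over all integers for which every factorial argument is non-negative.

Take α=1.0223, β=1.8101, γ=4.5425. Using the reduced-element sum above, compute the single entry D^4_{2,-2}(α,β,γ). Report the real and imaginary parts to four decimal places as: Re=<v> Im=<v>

D^4_{2,-2}(1.0223,1.8101,4.5425) = e^{-i·2·1.0223}·d^4_{2,-2}(1.8101)·e^{-i·-2·4.5425}. Compute d first:
With c≡cos(β/2)=0.617646 and s≡sin(β/2)=0.786456, N=[720·2·2·720]^{1/2}=1440.000000
k∈{0,1,2} keeps every argument non-negative
  k=0: (−1)^4·1440.0000/(96)·0.6176^4·0.7865^4 = +0.835119
  k=1: (−1)^5·1440.0000/(120)·0.6176^2·0.7865^6 = -1.083197
  k=2: (−1)^6·1440.0000/(1440)·0.6176^0·0.7865^8 = +0.146351
d^4_{2,-2}(1.8101) = +0.835119 -1.083197 +0.146351 = -0.101727
D = (-0.456274-0.889839i)·(-0.101727)·(-0.942829+0.333278i) = -0.073931-0.069877i

Re=-0.0739 Im=-0.0699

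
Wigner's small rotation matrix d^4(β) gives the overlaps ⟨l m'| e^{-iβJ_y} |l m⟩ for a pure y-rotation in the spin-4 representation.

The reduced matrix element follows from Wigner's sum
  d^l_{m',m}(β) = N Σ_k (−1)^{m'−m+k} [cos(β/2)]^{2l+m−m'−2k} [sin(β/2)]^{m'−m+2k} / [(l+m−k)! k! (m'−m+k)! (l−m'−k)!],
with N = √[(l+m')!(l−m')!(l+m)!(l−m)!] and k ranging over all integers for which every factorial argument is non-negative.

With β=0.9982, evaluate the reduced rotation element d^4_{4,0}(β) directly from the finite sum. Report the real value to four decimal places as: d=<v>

d^4_{4,0}(β=0.9982) via Wigner's sum:
With c≡cos(β/2)=0.878014 and s≡sin(β/2)=0.478636, N=[40320·1·24·24]^{1/2}=4819.161753
Admissible k: 0..0 (factorial args all ≥0)
  k=0: (−1)^4·4819.1618/(576)·0.8780^4·0.4786^4 = +0.260960
d^4_{4,0}(0.9982) = +0.260960

d=0.2610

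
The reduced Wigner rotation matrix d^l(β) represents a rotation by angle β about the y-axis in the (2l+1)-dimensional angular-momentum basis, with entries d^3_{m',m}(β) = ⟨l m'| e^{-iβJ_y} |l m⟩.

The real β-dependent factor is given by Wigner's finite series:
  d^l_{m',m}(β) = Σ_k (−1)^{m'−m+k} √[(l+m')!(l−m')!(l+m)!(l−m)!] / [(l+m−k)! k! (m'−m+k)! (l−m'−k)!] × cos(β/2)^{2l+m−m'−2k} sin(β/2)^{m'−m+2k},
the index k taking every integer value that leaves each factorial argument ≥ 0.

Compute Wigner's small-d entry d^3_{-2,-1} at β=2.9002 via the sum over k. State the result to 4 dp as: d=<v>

d=-0.0107

d^3_{-2,-1}(β=2.9002) via Wigner's sum:
c=cos(2.9002/2)=0.120403, s=sin(2.9002/2)=0.992725; N=√[1·120·2·24]=75.894664
Admissible k: 1..2 (factorial args all ≥0)
  k=1: (−1)^0·75.8947/(24)·0.1204^5·0.9927^1 = +0.000079
  k=2: (−1)^1·75.8947/(12)·0.1204^3·0.9927^3 = -0.010800
d^3_{-2,-1}(2.9002) = +0.000079 -0.010800 = -0.010721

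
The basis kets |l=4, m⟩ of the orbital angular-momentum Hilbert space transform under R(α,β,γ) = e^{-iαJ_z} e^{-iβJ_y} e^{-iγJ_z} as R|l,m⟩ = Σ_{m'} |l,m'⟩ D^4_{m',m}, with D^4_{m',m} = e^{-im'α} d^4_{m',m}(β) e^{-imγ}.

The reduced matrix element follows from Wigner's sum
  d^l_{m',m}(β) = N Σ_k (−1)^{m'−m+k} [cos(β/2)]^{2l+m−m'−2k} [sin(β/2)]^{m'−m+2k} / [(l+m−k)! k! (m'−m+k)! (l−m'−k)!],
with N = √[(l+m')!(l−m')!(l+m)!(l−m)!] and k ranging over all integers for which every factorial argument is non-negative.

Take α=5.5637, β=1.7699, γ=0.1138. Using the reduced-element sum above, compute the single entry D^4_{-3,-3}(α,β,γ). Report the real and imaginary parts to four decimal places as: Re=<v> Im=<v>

First d^4_{-3,-3}(β=1.7699), then the phase factors e^{-i(-3)α} and e^{-i(-3)γ}:
Half-angle: c=0.633328, s=0.773883. N=√(1·5040·1·5040)=5040.000000
Admissible k: 0..1 (factorial args all ≥0)
  k=0: (−1)^0·5040.0000/(5040)·0.6333^8·0.7739^0 = +0.025884
  k=1: (−1)^1·5040.0000/(720)·0.6333^6·0.7739^2 = -0.270534
d^4_{-3,-3}(1.7699) = +0.025884 -0.270534 = -0.244650
Phases: e^{-i·(-3)·5.5637}=-0.554415-0.832241i, e^{-i·(-3)·0.1138}=+0.942287+0.334807i ⇒ D=+0.059640+0.237269i

Re=0.0596 Im=0.2373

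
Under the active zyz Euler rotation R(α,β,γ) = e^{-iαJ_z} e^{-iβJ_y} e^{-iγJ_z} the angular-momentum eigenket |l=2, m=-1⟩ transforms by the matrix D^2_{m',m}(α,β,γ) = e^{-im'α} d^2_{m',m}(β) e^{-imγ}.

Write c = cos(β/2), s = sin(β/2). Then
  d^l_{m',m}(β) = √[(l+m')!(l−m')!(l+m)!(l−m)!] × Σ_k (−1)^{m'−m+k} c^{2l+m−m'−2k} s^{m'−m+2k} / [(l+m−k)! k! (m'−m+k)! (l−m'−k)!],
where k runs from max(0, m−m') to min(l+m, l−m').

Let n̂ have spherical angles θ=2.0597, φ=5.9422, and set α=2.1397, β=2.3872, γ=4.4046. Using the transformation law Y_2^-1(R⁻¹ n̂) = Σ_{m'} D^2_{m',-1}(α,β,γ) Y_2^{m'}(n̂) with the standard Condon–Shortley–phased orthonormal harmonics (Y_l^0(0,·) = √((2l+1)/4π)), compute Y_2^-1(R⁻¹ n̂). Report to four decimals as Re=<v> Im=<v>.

Need the full column D^2_{m',-1} for m'=−2..2 at α=2.1397, β=2.3872, γ=4.4046.
cos(β/2)=0.368315, sin(β/2)=0.929701
d^2_{-2,-1}: single k=1 term ⇒ +0.092904;  D = -0.068558+0.062697i
d^2_{-1,-1}: k∈[0..1] ⇒ +0.018403 -0.351761 = -0.333358;  D = -0.322058-0.086059i
d^2_{0,-1}: k∈[0..1] ⇒ -0.113783 +0.724979 = +0.611195;  D = -0.185163-0.582473i
d^2_{1,-1}: k∈[0..1] ⇒ +0.351761 -0.747090 = -0.395329;  D = +0.252891-0.303861i
d^2_{2,-1}: single k=0 term ⇒ -0.591943;  D = -0.587309-0.073918i
Y_2^{m'}(θ=2.0597,φ=5.9422) and Σ D·Y over m':
  (-0.0686+0.0627i)·(+0.2337+0.1898i)  (-0.3221-0.0861i)·(-0.3019-0.1071i)  (-0.1852-0.5825i)·(-0.1067+0.0000i)  (+0.2529-0.3039i)·(+0.3019-0.1071i)  (-0.5873-0.0739i)·(+0.2337-0.1898i)
Y_2^-1(R⁻¹ n̂) = -0.027669+0.099621i

Re=-0.0277 Im=0.0996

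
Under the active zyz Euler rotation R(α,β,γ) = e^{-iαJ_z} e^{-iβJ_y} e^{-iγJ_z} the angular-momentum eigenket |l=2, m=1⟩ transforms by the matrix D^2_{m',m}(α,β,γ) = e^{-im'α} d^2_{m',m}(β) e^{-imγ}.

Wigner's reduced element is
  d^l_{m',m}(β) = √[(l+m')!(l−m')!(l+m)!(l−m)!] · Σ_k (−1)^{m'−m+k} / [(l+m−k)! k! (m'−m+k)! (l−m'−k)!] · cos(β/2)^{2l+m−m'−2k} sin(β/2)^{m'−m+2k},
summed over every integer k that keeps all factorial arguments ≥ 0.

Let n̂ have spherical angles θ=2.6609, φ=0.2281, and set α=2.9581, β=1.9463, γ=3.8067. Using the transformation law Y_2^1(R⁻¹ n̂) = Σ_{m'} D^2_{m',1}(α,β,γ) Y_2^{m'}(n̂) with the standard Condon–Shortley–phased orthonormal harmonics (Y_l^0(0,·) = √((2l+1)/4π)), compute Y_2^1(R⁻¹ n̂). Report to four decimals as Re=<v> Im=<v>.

Re=-0.0351 Im=0.0400

Need the full column D^2_{m',1} for m'=−2..2 at α=2.9581, β=1.9463, γ=3.8067.
cos(β/2)=0.562698, sin(β/2)=0.826662
d^2_{-2,1}: single k=3 term ⇒ +0.635755;  D = -0.326158+0.545716i
d^2_{-1,1}: k∈[2..3] ⇒ +0.649126 -0.466995 = +0.182130;  D = +0.120394-0.136663i
d^2_{0,1}: k∈[1..2] ⇒ +0.360770 -0.778638 = -0.417868;  D = +0.328800-0.257885i
d^2_{1,1}: k∈[0..1] ⇒ +0.100254 -0.649126 = -0.548872;  D = -0.486436+0.254243i
d^2_{2,1}: single k=0 term ⇒ -0.294568;  D = +0.281574-0.086522i
Y_2^{m'}(θ=2.6609,φ=0.2281) and Σ D·Y over m':
  (-0.3262+0.5457i)·(+0.0741-0.0364i)  (+0.1204-0.1367i)·(-0.3085+0.0716i)  (+0.3288-0.2579i)·(+0.4285+0.0000i)  (-0.4864+0.2542i)·(+0.3085+0.0716i)  (+0.2816-0.0865i)·(+0.0741+0.0364i)
Y_2^1(R⁻¹ n̂) = -0.035067+0.040049i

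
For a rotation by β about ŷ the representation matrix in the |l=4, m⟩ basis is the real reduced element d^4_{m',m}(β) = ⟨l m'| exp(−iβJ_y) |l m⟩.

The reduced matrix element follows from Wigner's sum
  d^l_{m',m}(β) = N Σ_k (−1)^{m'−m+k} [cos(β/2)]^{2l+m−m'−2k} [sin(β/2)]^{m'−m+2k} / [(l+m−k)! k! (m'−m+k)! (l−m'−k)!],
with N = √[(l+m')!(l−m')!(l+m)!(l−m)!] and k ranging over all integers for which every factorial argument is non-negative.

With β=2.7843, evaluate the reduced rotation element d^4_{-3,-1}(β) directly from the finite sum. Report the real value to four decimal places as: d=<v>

d=-0.0121

d^4_{-3,-1}(β=2.7843) via Wigner's sum:
Half-angle: c=0.177698, s=0.984085. N=√(1·5040·6·120)=1904.940944
k: max(0,(-1)−(-3))=2 … min(4+(-1),4−(-3))=3
  k=2: (−1)^0·1904.9409/(240)·0.1777^6·0.9841^2 = +0.000242
  k=3: (−1)^1·1904.9409/(144)·0.1777^4·0.9841^4 = -0.012370
d^4_{-3,-1}(2.7843) = +0.000242 -0.012370 = -0.012128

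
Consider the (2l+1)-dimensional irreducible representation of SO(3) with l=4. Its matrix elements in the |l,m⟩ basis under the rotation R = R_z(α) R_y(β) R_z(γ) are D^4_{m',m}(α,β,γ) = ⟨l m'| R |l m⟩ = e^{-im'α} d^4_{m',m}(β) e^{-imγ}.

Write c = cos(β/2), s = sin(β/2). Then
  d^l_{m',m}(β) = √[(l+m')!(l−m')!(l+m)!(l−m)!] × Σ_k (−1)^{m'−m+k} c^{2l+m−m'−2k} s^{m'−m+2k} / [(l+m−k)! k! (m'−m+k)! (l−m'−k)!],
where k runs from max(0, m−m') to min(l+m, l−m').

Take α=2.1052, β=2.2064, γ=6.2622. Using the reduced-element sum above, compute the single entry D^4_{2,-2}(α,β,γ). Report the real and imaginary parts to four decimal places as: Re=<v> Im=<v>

Re=0.1941 Im=-0.3918

D^4_{2,-2}(2.1052,2.2064,6.2622) = e^{-i·2·2.1052}·d^4_{2,-2}(2.2064)·e^{-i·-2·6.2622}. Compute d first:
Half-angle: c=0.450742, s=0.892654. N=√(720·2·2·720)=1440.000000
k: max(0,(-2)−(2))=0 … min(4+(-2),4−(2))=2
  k=0: (−1)^4·1440.0000/(96)·0.4507^4·0.8927^4 = +0.393130
  k=1: (−1)^5·1440.0000/(120)·0.4507^2·0.8927^6 = -1.233494
  k=2: (−1)^6·1440.0000/(1440)·0.4507^0·0.8927^8 = +0.403150
d^4_{2,-2}(2.2064) = +0.393130 -1.233494 +0.403150 = -0.437214
D = (-0.481170+0.876627i)·(-0.437214)·(+0.999119-0.041958i) = +0.194108-0.391763i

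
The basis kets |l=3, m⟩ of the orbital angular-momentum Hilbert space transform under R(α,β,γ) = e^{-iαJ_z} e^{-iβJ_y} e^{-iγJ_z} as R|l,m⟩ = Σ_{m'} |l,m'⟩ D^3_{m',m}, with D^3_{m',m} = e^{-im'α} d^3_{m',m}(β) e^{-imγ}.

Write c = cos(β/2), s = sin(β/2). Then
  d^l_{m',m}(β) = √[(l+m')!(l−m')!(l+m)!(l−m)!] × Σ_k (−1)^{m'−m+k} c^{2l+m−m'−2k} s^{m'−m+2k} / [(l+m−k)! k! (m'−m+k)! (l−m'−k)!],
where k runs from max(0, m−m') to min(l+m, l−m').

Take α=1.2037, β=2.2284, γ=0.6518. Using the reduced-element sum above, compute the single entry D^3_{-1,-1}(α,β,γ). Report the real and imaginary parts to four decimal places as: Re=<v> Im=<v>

Split into d^3_{-1,-1}(β=2.2284) × two z-phases.
c=cos(2.2284/2)=0.440896, s=sin(2.2284/2)=0.897558; N=√[2·24·2·24]=48.000000
The bounds max(0,m−m')=0 and min(l+m,l−m')=2 give 3 terms
  k=0: (−1)^0·48.0000/(48)·0.4409^6·0.8976^0 = +0.007345
  k=1: (−1)^1·48.0000/(6)·0.4409^4·0.8976^2 = -0.243534
  k=2: (−1)^2·48.0000/(8)·0.4409^2·0.8976^4 = +0.756961
d^3_{-1,-1}(2.2284) = +0.007345 -0.243534 +0.756961 = +0.520773
Phases: e^{-i·(-1)·1.2037}=+0.358907+0.933373i, e^{-i·(-1)·0.6518}=+0.794993+0.606618i ⇒ D=-0.146271+0.499809i

Re=-0.1463 Im=0.4998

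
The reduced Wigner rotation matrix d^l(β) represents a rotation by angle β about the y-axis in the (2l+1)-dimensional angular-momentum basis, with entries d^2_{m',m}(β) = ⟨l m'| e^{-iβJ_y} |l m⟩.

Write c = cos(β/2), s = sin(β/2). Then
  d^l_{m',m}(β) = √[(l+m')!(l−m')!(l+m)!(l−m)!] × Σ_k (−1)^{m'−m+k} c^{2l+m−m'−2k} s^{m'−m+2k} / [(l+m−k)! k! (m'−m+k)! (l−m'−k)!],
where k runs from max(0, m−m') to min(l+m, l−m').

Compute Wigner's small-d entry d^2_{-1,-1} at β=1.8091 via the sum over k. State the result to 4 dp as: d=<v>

d=-0.5623

d^2_{-1,-1}(β=1.8091) via Wigner's sum:
c=cos(1.8091/2)=0.618039, s=sin(1.8091/2)=0.786147; N=√[1·6·1·6]=6.000000
k∈{0,1} keeps every argument non-negative
  k=0: (−1)^0·6.0000/(6)·0.6180^4·0.7861^0 = +0.145903
  k=1: (−1)^1·6.0000/(2)·0.6180^2·0.7861^2 = -0.708209
d^2_{-1,-1}(1.8091) = +0.145903 -0.708209 = -0.562306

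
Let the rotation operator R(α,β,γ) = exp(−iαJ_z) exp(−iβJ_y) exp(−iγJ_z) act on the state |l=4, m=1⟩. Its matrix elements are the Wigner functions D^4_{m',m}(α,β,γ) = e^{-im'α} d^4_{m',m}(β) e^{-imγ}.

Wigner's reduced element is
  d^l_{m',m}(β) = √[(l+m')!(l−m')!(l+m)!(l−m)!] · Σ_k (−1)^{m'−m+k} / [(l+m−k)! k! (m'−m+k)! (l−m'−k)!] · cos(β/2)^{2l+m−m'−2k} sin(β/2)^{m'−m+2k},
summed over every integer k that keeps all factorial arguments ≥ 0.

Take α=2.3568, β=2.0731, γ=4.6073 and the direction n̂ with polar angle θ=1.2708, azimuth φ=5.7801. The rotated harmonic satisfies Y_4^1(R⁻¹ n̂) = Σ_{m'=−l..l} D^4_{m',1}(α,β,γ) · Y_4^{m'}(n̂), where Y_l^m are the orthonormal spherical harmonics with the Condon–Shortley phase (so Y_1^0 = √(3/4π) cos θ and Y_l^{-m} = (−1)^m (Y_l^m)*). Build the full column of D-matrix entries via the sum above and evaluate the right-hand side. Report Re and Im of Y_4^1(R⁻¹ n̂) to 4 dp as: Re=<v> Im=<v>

Re=0.3589 Im=0.3072

Need the full column D^4_{m',1} for m'=−4..4 at α=2.3568, β=2.0731, γ=4.6073.
cos(β/2)=0.509193, sin(β/2)=0.860653
d^4_{-4,1}: single k=5 term ⇒ +0.466530;  D = +0.050061-0.463836i
d^4_{-3,1}: k∈[4..5] ⇒ +0.487931 -0.836376 = -0.348445;  D = +0.271271-0.218691i
d^4_{-2,1}: k∈[3..5] ⇒ +0.308609 -1.322488 +0.755638 = -0.258241;  D = -0.256784-0.027399i
d^4_{-1,1}: k∈[2..5] ⇒ +0.129106 -1.106524 +1.580603 -0.301039 = +0.302146;  D = -0.189917-0.234996i
d^4_{0,1}: k∈[1..4] ⇒ +0.034160 -0.585545 +1.672830 -0.796512 = +0.324933;  D = -0.034084+0.323141i
d^4_{1,1}: k∈[0..3] ⇒ +0.004519 -0.193660 +1.106524 -1.053735 = -0.136351;  D = -0.105945+0.085834i
d^4_{2,1}: k∈[0..2] ⇒ -0.032407 +0.462914 -0.881659 = -0.451152;  D = +0.448720+0.046781i
d^4_{3,1}: k∈[0..1] ⇒ +0.102475 -0.487931 = -0.385456;  D = -0.243009-0.299204i
d^4_{4,1}: single k=0 term ⇒ -0.163301;  D = -0.016736+0.162441i
Y_4^{m'}(θ=1.2708,φ=5.7801) and Σ D·Y over m':
  (+0.0501-0.4638i)·(-0.1575+0.3333i)  (+0.2713-0.2187i)·(+0.0198+0.3219i)  (-0.2568-0.0274i)·(-0.0635-0.1003i)  (-0.1899-0.2350i)·(-0.2795-0.1538i)  (-0.0341+0.3231i)·(+0.0684+0.0000i)  (-0.1059+0.0858i)·(+0.2795-0.1538i)  (+0.4487+0.0468i)·(-0.0635+0.1003i)  (-0.2430-0.2992i)·(-0.0198+0.3219i)  (-0.0167+0.1624i)·(-0.1575-0.3333i)
Y_4^1(R⁻¹ n̂) = +0.358945+0.307230i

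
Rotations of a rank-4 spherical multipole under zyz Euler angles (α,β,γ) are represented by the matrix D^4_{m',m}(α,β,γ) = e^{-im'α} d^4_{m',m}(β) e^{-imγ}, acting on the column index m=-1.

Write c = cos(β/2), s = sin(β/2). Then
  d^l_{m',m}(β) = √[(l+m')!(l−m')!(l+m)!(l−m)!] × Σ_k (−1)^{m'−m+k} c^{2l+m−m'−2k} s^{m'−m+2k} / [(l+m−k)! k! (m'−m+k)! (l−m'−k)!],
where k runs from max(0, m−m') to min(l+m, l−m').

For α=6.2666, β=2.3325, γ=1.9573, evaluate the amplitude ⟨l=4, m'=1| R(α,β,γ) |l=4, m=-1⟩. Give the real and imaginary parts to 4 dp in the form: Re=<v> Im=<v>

D^4_{1,-1}(6.2666,2.3325,1.9573) = e^{-i·1·6.2666}·d^4_{1,-1}(2.3325)·e^{-i·-1·1.9573}. Compute d first:
With c≡cos(β/2)=0.393602 and s≡sin(β/2)=0.919281, N=[120·6·6·120]^{1/2}=720.000000
k∈{0,1,2,3} keeps every argument non-negative
  k=0: (−1)^2·720.0000/(72)·0.3936^6·0.9193^2 = +0.031422
  k=1: (−1)^3·720.0000/(24)·0.3936^4·0.9193^4 = -0.514212
  k=2: (−1)^4·720.0000/(48)·0.3936^2·0.9193^6 = +1.402475
  k=3: (−1)^5·720.0000/(720)·0.3936^0·0.9193^8 = -0.510019
d^4_{1,-1}(2.3325) = +0.031422 -0.514212 +1.402475 -0.510019 = +0.409666
D = (+0.999862+0.016585i)·(+0.409666)·(-0.376952+0.926233i) = -0.160696+0.376833i

Re=-0.1607 Im=0.3768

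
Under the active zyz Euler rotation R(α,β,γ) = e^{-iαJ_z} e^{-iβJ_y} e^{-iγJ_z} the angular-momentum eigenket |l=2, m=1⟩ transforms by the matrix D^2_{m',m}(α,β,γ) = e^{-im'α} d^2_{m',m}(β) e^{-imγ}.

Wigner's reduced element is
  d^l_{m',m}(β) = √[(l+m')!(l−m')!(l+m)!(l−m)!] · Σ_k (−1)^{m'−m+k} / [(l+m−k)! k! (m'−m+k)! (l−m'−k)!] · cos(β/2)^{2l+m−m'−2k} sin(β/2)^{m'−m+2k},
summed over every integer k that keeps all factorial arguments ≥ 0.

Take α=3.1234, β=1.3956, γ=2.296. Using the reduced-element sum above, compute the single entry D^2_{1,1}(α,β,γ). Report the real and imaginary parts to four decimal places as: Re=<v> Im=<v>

First d^2_{1,1}(β=1.3956), then the phase factors e^{-i(1)α} and e^{-i(1)γ}:
With c≡cos(β/2)=0.766258 and s≡sin(β/2)=0.642533, N=[6·1·6·1]^{1/2}=6.000000
The bounds max(0,m−m')=0 and min(l+m,l−m')=1 give 2 terms
  k=0: (−1)^0·6.0000/(6)·0.7663^4·0.6425^0 = +0.344746
  k=1: (−1)^1·6.0000/(2)·0.7663^2·0.6425^2 = -0.727214
d^2_{1,1}(1.3956) = +0.344746 -0.727214 = -0.382468
Attach z-rotation phases: D = e^{-i(1)(3.1234)}·(-0.382468)·e^{-i(1)(2.296)} = -0.248438-0.290793i

Re=-0.2484 Im=-0.2908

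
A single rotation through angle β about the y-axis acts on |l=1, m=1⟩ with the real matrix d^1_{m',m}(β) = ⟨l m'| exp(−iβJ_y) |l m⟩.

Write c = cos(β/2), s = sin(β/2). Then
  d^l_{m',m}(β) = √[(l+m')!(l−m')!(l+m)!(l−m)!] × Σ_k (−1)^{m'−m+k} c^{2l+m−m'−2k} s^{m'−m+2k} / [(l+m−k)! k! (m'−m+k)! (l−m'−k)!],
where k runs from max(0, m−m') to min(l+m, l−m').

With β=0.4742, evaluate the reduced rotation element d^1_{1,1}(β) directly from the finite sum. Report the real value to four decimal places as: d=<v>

d=0.9448

d^1_{1,1}(β=0.4742) via Wigner's sum:
With c≡cos(β/2)=0.972023 and s≡sin(β/2)=0.234885, N=[2·1·2·1]^{1/2}=2.000000
Admissible k: 0..0 (factorial args all ≥0)
  k=0: (−1)^0·2.0000/(2)·0.9720^2·0.2349^0 = +0.944829
d^1_{1,1}(0.4742) = +0.944829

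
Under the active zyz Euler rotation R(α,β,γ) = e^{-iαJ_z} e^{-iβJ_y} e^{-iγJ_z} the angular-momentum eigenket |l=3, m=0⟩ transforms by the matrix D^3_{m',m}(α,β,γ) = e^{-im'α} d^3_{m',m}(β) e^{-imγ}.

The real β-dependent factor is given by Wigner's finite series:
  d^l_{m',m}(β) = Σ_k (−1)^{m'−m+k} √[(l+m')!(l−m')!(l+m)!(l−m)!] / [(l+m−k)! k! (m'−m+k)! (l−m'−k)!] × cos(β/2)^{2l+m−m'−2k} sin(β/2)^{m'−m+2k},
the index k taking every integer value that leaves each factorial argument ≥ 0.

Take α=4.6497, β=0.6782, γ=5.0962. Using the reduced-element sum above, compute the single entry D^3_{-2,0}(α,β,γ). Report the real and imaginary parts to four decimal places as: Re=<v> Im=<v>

Re=-0.4164 Im=0.0525

First d^3_{-2,0}(β=0.6782), then the phase factors e^{-i(-2)α} and e^{-i(0)γ}:
Half-angle: c=0.943054, s=0.332638. N=√(1·120·6·6)=65.726707
Admissible k: 2..3 (factorial args all ≥0)
  k=2: (−1)^0·65.7267/(12)·0.9431^4·0.3326^2 = +0.479350
  k=3: (−1)^1·65.7267/(12)·0.9431^2·0.3326^4 = -0.059638
d^3_{-2,0}(0.6782) = +0.479350 -0.059638 = +0.419712
Phases: e^{-i·(-2)·4.6497}=-0.992150+0.125050i, e^{-i·(0)·5.0962}=+1.000000+0.000000i ⇒ D=-0.416417+0.052485i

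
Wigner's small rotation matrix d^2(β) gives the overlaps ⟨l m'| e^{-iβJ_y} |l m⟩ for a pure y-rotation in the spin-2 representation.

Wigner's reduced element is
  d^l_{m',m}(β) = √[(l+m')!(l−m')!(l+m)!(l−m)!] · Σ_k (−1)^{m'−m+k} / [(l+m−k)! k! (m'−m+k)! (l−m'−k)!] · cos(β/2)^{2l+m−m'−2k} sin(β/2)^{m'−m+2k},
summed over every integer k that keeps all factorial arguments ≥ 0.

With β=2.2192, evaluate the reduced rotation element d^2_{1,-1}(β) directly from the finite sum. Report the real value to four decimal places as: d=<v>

d^2_{1,-1}(β=2.2192) via Wigner's sum:
c=cos(2.2192/2)=0.445020, s=sin(2.2192/2)=0.895521; N=√[6·1·1·6]=6.000000
k: max(0,(-1)−(1))=0 … min(2+(-1),2−(1))=1
  k=0: (−1)^2·6.0000/(2)·0.4450^2·0.8955^2 = +0.476465
  k=1: (−1)^3·6.0000/(6)·0.4450^0·0.8955^4 = -0.643136
d^2_{1,-1}(2.2192) = +0.476465 -0.643136 = -0.166671

d=-0.1667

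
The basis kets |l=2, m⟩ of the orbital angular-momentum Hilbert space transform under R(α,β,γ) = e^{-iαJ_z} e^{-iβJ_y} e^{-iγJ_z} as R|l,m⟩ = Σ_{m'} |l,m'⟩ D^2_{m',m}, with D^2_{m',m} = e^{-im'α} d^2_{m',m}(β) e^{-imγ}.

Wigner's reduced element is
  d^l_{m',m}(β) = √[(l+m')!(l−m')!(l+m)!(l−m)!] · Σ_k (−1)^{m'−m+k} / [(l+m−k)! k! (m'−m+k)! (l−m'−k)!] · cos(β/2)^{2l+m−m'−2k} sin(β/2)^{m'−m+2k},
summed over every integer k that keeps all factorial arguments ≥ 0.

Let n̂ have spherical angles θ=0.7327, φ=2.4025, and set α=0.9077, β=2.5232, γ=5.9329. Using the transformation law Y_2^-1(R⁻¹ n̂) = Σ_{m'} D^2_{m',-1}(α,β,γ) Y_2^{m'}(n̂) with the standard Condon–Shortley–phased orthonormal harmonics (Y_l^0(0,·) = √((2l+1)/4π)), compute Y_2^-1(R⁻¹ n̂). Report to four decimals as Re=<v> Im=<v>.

Re=0.2994 Im=0.2067

Need the full column D^2_{m',-1} for m'=−2..2 at α=0.9077, β=2.5232, γ=5.9329.
cos(β/2)=0.304293, sin(β/2)=0.952578
d^2_{-2,-1}: single k=1 term ⇒ +0.053679;  D = +0.005662+0.053380i
d^2_{-1,-1}: k∈[0..1] ⇒ +0.008574 -0.252062 = -0.243488;  D = -0.206630-0.128804i
d^2_{0,-1}: k∈[0..1] ⇒ -0.065744 +0.644273 = +0.578530;  D = +0.543398-0.198532i
d^2_{1,-1}: k∈[0..1] ⇒ +0.252062 -0.823385 = -0.571323;  D = -0.175816+0.543598i
d^2_{2,-1}: single k=0 term ⇒ -0.526047;  D = +0.294806+0.435678i
Y_2^{m'}(θ=0.7327,φ=2.4025) and Σ D·Y over m':
  (+0.0057+0.0534i)·(+0.0160+0.1721i)  (-0.2066-0.1288i)·(-0.2839-0.2588i)  (+0.5434-0.1985i)·(+0.2075+0.0000i)  (-0.1758+0.5436i)·(+0.2839-0.2588i)  (+0.2948+0.4357i)·(+0.0160-0.1721i)
Y_2^-1(R⁻¹ n̂) = +0.299403+0.206730i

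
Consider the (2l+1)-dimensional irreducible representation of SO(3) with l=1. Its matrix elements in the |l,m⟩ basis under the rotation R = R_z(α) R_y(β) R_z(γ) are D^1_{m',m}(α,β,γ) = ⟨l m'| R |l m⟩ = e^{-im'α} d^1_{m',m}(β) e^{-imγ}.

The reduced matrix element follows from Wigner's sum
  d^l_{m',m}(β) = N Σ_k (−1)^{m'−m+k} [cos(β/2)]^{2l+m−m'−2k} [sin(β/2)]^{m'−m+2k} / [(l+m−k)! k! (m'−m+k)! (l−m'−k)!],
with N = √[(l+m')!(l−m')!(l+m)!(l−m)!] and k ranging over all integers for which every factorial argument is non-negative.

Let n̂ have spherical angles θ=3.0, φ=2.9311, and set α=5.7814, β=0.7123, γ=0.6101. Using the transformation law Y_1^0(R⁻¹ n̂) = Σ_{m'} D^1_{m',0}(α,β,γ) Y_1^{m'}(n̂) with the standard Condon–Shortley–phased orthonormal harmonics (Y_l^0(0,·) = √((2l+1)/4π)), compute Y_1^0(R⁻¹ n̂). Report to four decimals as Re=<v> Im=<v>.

Need the full column D^1_{m',0} for m'=−1..1 at α=5.7814, β=0.7123, γ=0.6101.
cos(β/2)=0.937246, sin(β/2)=0.348668
d^1_{-1,0}: single k=1 term ⇒ +0.462148;  D = +0.405177-0.222289i
d^1_{0,0}: k∈[0..1] ⇒ +0.878430 -0.121570 = +0.756861;  D = +0.756861+0.000000i
d^1_{1,0}: single k=0 term ⇒ -0.462148;  D = -0.405177-0.222289i
Y_1^{m'}(θ=3.0,φ=2.9311) and Σ D·Y over m':
  (+0.4052-0.2223i)·(-0.0477-0.0102i)  (+0.7569+0.0000i)·(-0.4837+0.0000i)  (-0.4052-0.2223i)·(+0.0477-0.0102i)
Y_1^0(R⁻¹ n̂) = -0.409270+0.000000i

Re=-0.4093 Im=0.0000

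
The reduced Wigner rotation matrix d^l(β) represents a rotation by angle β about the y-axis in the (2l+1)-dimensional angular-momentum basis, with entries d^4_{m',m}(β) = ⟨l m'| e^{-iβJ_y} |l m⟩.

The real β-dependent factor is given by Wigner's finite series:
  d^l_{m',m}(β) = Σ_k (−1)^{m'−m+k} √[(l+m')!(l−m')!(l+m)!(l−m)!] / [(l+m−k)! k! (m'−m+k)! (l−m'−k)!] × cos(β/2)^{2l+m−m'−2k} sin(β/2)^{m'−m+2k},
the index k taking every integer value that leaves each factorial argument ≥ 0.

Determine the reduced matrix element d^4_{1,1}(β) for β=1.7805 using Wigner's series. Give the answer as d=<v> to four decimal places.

d=0.3055

d^4_{1,1}(β=1.7805) via Wigner's sum:
With c≡cos(β/2)=0.629218 and s≡sin(β/2)=0.777229, N=[120·6·120·6]^{1/2}=720.000000
k: max(0,(1)−(1))=0 … min(4+(1),4−(1))=3
  k=0: (−1)^0·720.0000/(720)·0.6292^8·0.7772^0 = +0.024570
  k=1: (−1)^1·720.0000/(48)·0.6292^6·0.7772^2 = -0.562335
  k=2: (−1)^2·720.0000/(24)·0.6292^4·0.7772^4 = +1.716016
  k=3: (−1)^3·720.0000/(72)·0.6292^2·0.7772^6 = -0.872763
d^4_{1,1}(1.7805) = +0.024570 -0.562335 +1.716016 -0.872763 = +0.305488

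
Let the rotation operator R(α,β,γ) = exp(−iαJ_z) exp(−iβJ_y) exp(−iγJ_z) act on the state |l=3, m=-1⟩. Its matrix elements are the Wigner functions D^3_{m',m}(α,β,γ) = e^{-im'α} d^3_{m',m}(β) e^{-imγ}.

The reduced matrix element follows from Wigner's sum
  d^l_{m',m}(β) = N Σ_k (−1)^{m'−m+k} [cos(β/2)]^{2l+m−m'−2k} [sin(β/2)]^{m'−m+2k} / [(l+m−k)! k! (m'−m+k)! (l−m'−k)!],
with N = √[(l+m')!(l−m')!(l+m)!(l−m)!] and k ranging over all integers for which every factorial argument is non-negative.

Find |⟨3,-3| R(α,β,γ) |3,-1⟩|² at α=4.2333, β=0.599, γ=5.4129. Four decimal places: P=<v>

P=0.0790

Split into d^3_{-3,-1}(β=0.599) × two z-phases.
With c≡cos(β/2)=0.955484 and s≡sin(β/2)=0.295043, N=[1·720·2·24]^{1/2}=185.903201
The bounds max(0,m−m')=2 and min(l+m,l−m')=2 give 1 term
  k=2: (−1)^0·185.9032/(48)·0.9555^4·0.2950^2 = +0.281002
d^3_{-3,-1}(0.599) = +0.281002
|D^3_{-3,-1}|² = |d^3_{-3,-1}(β)|² = (+0.281002)² = 0.078962 (the z-rotation phases have unit modulus)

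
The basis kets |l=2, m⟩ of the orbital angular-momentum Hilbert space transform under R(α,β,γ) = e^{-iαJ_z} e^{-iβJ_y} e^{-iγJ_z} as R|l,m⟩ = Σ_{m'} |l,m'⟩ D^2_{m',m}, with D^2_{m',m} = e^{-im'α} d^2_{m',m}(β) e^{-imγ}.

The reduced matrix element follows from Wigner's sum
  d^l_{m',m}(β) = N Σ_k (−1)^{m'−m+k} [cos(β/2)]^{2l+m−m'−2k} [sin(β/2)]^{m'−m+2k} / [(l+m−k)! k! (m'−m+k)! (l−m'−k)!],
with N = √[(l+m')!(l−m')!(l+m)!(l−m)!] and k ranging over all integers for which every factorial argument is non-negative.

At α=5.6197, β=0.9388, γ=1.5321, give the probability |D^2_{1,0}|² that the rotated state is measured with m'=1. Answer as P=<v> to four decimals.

P=0.3408

D^2_{1,0}(5.6197,0.9388,1.5321) = e^{-i·1·5.6197}·d^2_{1,0}(0.9388)·e^{-i·0·1.5321}. Compute d first:
Half-angle: c=0.891840, s=0.452351. N=√(6·1·2·2)=4.898979
The bounds max(0,m−m')=0 and min(l+m,l−m')=1 give 2 terms
  k=0: (−1)^1·4.8990/(2)·0.8918^3·0.4524^1 = -0.785981
  k=1: (−1)^2·4.8990/(2)·0.8918^1·0.4524^3 = +0.202204
d^2_{1,0}(0.9388) = -0.785981 +0.202204 = -0.583777
|D^2_{1,0}|² = |d^2_{1,0}(β)|² = (-0.583777)² = 0.340796 (the z-rotation phases have unit modulus)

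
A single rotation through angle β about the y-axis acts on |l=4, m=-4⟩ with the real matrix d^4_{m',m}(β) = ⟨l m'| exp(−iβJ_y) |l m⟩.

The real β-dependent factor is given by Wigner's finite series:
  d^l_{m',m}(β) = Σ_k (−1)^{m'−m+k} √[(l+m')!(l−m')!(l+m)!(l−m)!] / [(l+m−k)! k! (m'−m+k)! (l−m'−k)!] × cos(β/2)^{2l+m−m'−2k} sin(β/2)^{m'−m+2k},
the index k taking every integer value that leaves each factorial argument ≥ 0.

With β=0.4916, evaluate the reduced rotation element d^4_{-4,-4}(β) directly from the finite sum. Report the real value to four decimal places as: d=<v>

d=0.7834

d^4_{-4,-4}(β=0.4916) via Wigner's sum:
Half-angle: c=0.969943, s=0.243332. N=√(1·40320·1·40320)=40320.000000
Admissible k: 0..0 (factorial args all ≥0)
  k=0: (−1)^0·40320.0000/(40320)·0.9699^8·0.2433^0 = +0.783375
d^4_{-4,-4}(0.4916) = +0.783375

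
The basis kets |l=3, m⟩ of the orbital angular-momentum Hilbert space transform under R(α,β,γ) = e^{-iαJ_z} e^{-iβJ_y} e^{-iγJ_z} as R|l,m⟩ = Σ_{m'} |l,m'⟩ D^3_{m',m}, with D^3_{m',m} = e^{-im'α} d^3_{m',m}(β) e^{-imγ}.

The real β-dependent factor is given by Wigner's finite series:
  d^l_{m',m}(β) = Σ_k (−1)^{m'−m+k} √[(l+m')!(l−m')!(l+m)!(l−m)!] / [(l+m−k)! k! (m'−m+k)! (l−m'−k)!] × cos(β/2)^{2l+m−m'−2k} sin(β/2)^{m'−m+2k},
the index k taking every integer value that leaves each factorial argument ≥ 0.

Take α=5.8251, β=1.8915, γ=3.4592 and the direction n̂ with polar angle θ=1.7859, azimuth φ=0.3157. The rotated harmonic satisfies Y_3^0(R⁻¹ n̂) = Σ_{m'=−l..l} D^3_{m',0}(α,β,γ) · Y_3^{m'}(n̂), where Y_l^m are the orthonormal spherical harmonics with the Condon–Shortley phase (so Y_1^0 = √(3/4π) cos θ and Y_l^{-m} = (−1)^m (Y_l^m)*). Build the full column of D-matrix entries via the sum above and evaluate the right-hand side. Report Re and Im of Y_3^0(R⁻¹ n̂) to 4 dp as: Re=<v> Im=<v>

Re=-0.0906 Im=0.0000

Need the full column D^3_{m',0} for m'=−3..3 at α=5.8251, β=1.8915, γ=3.4592.
cos(β/2)=0.585135, sin(β/2)=0.810936
d^3_{-3,0}: single k=3 term ⇒ +0.477796;  D = +0.093303-0.468598i
d^3_{-2,0}: k∈[2..3] ⇒ +0.422238 -0.810996 = -0.388758;  D = -0.236700+0.308392i
d^3_{-1,0}: k∈[1..3] ⇒ +0.192689 -1.110298 +0.710853 = -0.206756;  D = -0.185440+0.091434i
d^3_{0,0}: k∈[0..3] ⇒ +0.040136 -0.693808 +1.332603 -0.284393 = +0.394537;  D = +0.394537+0.000000i
d^3_{1,0}: k∈[0..2] ⇒ -0.192689 +1.110298 -0.710853 = +0.206756;  D = +0.185440+0.091434i
d^3_{2,0}: k∈[0..1] ⇒ +0.422238 -0.810996 = -0.388758;  D = -0.236700-0.308392i
d^3_{3,0}: single k=0 term ⇒ -0.477796;  D = -0.093303-0.468598i
Y_3^{m'}(θ=1.7859,φ=0.3157) and Σ D·Y over m':
  (+0.0933-0.4686i)·(+0.2272-0.3158i)  (-0.2367+0.3084i)·(-0.1681+0.1229i)  (-0.1854+0.0914i)·(-0.2318+0.0757i)  (+0.3945+0.0000i)·(+0.2208+0.0000i)  (+0.1854+0.0914i)·(+0.2318+0.0757i)  (-0.2367-0.3084i)·(-0.1681-0.1229i)  (-0.0933-0.4686i)·(-0.2272-0.3158i)
Y_3^0(R⁻¹ n̂) = -0.090567+0.000000i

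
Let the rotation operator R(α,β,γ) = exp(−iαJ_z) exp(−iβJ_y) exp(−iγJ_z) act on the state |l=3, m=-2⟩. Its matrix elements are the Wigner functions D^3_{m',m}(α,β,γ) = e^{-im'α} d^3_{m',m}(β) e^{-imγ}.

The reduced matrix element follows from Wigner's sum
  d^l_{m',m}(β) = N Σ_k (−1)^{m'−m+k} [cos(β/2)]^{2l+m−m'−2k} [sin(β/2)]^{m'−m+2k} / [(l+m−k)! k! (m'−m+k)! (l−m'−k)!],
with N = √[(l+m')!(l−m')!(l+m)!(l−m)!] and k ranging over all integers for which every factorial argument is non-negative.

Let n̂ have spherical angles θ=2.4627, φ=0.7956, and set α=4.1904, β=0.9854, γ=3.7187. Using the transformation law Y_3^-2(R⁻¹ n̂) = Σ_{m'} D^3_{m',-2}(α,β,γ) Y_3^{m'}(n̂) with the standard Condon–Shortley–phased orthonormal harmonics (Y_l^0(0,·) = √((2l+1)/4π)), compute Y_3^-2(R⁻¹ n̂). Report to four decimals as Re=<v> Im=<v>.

Re=-0.1145 Im=-0.0259

Need the full column D^3_{m',-2} for m'=−3..3 at α=4.1904, β=0.9854, γ=3.7187.
cos(β/2)=0.881059, sin(β/2)=0.473006
d^3_{-3,-2}: single k=1 term ⇒ +0.615131;  D = +0.246185+0.563719i
d^3_{-2,-2}: k∈[0..1] ⇒ +0.467767 -0.674100 = -0.206332;  D = +0.205080+0.022699i
d^3_{-1,-2}: k∈[0..1] ⇒ -0.794131 +0.457769 = -0.336362;  D = -0.198770+0.271348i
d^3_{0,-2}: k∈[0..1] ⇒ +0.738439 -0.212833 = +0.525606;  D = +0.212680+0.480655i
d^3_{1,-2}: k∈[0..1] ⇒ -0.457769 +0.065969 = -0.391800;  D = +0.389625+0.041222i
d^3_{2,-2}: k∈[0..1] ⇒ +0.194289 -0.011200 = +0.183089;  D = +0.107481-0.148222i
d^3_{3,-2}: single k=0 term ⇒ -0.051099;  D = -0.020902-0.046629i
Y_3^{m'}(θ=2.4627,φ=0.7956) and Σ D·Y over m':
  (+0.2462+0.5637i)·(-0.0752-0.0708i)  (+0.2051+0.0227i)·(+0.0064+0.3136i)  (-0.1988+0.2713i)·(+0.2881-0.2940i)  (+0.2127+0.4807i)·(-0.0083+0.0000i)  (+0.3896+0.0412i)·(-0.2881-0.2940i)  (+0.1075-0.1482i)·(+0.0064-0.3136i)  (-0.0209-0.0466i)·(+0.0752-0.0708i)
Y_3^-2(R⁻¹ n̂) = -0.114462-0.025871i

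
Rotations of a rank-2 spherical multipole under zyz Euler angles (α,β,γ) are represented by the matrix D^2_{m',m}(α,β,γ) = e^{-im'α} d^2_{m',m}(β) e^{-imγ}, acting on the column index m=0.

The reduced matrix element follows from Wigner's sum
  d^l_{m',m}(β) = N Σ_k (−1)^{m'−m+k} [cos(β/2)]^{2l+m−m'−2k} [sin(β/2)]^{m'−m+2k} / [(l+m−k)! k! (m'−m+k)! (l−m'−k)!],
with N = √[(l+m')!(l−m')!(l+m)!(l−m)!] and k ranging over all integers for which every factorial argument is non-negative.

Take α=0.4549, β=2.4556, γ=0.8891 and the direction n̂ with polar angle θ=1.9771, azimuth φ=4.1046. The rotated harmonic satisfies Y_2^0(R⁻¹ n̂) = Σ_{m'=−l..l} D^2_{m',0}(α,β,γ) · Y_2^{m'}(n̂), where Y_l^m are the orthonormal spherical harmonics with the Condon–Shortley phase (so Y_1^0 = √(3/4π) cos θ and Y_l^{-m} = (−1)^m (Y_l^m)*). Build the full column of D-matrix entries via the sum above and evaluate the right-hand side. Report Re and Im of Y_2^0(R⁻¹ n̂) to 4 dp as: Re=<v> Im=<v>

Re=-0.2766 Im=0.0000

Need the full column D^2_{m',0} for m'=−2..2 at α=0.4549, β=2.4556, γ=0.8891.
cos(β/2)=0.336310, sin(β/2)=0.941751
d^2_{-2,0}: single k=2 term ⇒ +0.245713;  D = +0.150844+0.193961i
d^2_{-1,0}: k∈[1..2] ⇒ +0.087747 -0.688057 = -0.600310;  D = -0.539261-0.263760i
d^2_{0,0}: k∈[0..2] ⇒ +0.012793 -0.401248 +0.786583 = +0.398128;  D = +0.398128+0.000000i
d^2_{1,0}: k∈[0..1] ⇒ -0.087747 +0.688057 = +0.600310;  D = +0.539261-0.263760i
d^2_{2,0}: single k=0 term ⇒ +0.245713;  D = +0.150844-0.193961i
Y_2^{m'}(θ=1.9771,φ=4.1046) and Σ D·Y over m':
  (+0.1508+0.1940i)·(-0.1134-0.3056i)  (-0.5393-0.2638i)·(+0.1602-0.2302i)  (+0.3981+0.0000i)·(-0.1676+0.0000i)  (+0.5393-0.2638i)·(-0.1602-0.2302i)  (+0.1508-0.1940i)·(-0.1134+0.3056i)
Y_2^0(R⁻¹ n̂) = -0.276574+0.000000i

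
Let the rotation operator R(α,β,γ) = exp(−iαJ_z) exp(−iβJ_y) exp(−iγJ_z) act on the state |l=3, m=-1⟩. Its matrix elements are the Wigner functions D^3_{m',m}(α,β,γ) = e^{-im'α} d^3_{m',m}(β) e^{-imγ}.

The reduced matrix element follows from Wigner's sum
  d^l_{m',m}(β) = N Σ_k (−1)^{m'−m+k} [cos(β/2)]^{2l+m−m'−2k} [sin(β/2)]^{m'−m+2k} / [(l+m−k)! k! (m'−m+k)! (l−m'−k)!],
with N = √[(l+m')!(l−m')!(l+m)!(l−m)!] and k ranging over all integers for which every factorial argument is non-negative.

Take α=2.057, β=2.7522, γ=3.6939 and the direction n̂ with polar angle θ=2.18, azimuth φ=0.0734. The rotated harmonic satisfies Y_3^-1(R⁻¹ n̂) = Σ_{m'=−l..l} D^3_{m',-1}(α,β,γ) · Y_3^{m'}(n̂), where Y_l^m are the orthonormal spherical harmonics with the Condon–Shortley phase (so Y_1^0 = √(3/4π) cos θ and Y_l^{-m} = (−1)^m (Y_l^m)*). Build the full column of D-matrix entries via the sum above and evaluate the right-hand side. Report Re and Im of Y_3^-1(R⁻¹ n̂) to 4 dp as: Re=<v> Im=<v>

Re=0.0029 Im=0.0537

Need the full column D^3_{m',-1} for m'=−3..3 at α=2.057, β=2.7522, γ=3.6939.
cos(β/2)=0.193469, sin(β/2)=0.981106
d^3_{-3,-1}: single k=2 term ⇒ +0.005223;  D = -0.004725-0.002225i
d^3_{-2,-1}: k∈[1..2] ⇒ +0.000841 -0.043252 = -0.042411;  D = -0.001954-0.042366i
d^3_{-1,-1}: k∈[0..2] ⇒ +0.000052 -0.010789 +0.208083 = +0.197347;  D = +0.170044-0.100154i
d^3_{0,-1}: k∈[0..2] ⇒ -0.000921 +0.071071 -0.609231 = -0.539081;  D = +0.458928+0.282830i
d^3_{1,-1}: k∈[0..2] ⇒ +0.008091 -0.277444 +0.891860 = +0.622508;  D = -0.041120+0.621148i
d^3_{2,-1}: k∈[0..1] ⇒ -0.043252 +0.556149 = +0.512897;  D = +0.468299-0.209186i
d^3_{3,-1}: single k=0 term ⇒ +0.134317;  D = -0.105738-0.082828i
Y_3^{m'}(θ=2.18,φ=0.0734) and Σ D·Y over m':
  (-0.0047-0.0022i)·(+0.2246-0.0503i)  (-0.0020-0.0424i)·(-0.3891+0.0575i)  (+0.1700-0.1002i)·(+0.1684-0.0124i)  (+0.4589+0.2828i)·(+0.2910+0.0000i)  (-0.0411+0.6211i)·(-0.1684-0.0124i)  (+0.4683-0.2092i)·(-0.3891-0.0575i)  (-0.1057-0.0828i)·(-0.2246-0.0503i)
Y_3^-1(R⁻¹ n̂) = +0.002936+0.053709i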